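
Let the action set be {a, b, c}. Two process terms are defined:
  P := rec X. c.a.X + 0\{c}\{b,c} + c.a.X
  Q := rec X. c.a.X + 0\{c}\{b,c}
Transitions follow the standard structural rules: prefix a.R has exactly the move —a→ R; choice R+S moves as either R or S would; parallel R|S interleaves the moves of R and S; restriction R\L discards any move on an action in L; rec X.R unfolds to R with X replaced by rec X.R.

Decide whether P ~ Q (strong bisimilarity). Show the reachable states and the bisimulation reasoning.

bisimilar

LTS(P): 2 reachable states
  p0 = rec X. c.a.X + 0\{c}\{b,c} + c.a.X :: --c--▸ p1
  p1 = a.(rec X. c.a.X + 0\{c}\{b,c} + c.a.X) :: --a--▸ p0
LTS(Q): 2 reachable states
  q0 = rec X. c.a.X + 0\{c}\{b,c} :: --c--▸ q1
  q1 = a.(rec X. c.a.X + 0\{c}\{b,c}) :: --a--▸ q0
Bisimilarity quotient blocks:
  B0 = {p0, q0}
  B1 = {p1, q1}
p0 ∈ B0, q0 ∈ B0 → same block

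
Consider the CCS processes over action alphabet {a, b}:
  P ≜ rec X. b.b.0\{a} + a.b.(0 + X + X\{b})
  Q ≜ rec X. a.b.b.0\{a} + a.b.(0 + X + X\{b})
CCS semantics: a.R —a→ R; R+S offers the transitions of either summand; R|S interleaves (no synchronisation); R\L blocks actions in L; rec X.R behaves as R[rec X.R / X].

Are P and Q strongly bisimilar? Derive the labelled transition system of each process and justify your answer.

LTS(P): 6 reachable states
  u0 = rec X. b.b.0\{a} + a.b.(0 + X + X\{b}) → =a=> u1, =b=> u2
  u1 = b.(0 + (rec X. b.b.0\{a} + a.b.(0 + X + X\{b})) + (rec X. b.b.0\{a} + a.b.(0 + X + X\{b}))\{b}) → =b=> u3
  u2 = b.0\{a} → =b=> u4
  u3 = 0 + (rec X. b.b.0\{a} + a.b.(0 + X + X\{b})) + (rec X. b.b.0\{a} + a.b.(0 + X + X\{b}))\{b} → =a=> u1, =a=> u5, =b=> u2
  u4 = 0\{a} → (no moves)
  u5 = (b.(0 + (rec X. b.b.0\{a} + a.b.(0 + X + X\{b})) + (rec X. b.b.0\{a} + a.b.(0 + X + X\{b}))\{b}))\{b} → (no moves)
LTS(Q): 8 reachable states
  v0 = rec X. a.b.b.0\{a} + a.b.(0 + X + X\{b}) → =a=> v1, =a=> v2
  v1 = b.(0 + (rec X. a.b.b.0\{a} + a.b.(0 + X + X\{b})) + (rec X. a.b.b.0\{a} + a.b.(0 + X + X\{b}))\{b}) → =b=> v3
  v2 = b.b.0\{a} → =b=> v4
  v3 = 0 + (rec X. a.b.b.0\{a} + a.b.(0 + X + X\{b})) + (rec X. a.b.b.0\{a} + a.b.(0 + X + X\{b}))\{b} → =a=> v1, =a=> v2, =a=> v5, =a=> v6
  v4 = b.0\{a} → =b=> v7
  v5 = (b.(0 + (rec X. a.b.b.0\{a} + a.b.(0 + X + X\{b})) + (rec X. a.b.b.0\{a} + a.b.(0 + X + X\{b}))\{b}))\{b} → (no moves)
  v6 = (b.b.0\{a})\{b} → (no moves)
  v7 = 0\{a} → (no moves)
Coarsest stable partition (strong bisimilarity classes):
  B0 = {u0}
  B1 = {u1}
  B2 = {u3}
  B3 = {u4, u5, v5, v6, v7}
  B4 = {u2, v4}
  B5 = {v0}
  B6 = {v2}
  B7 = {v1}
  B8 = {v3}
u0 ∈ B0, v0 ∈ B5 → different blocks

P ≁ Q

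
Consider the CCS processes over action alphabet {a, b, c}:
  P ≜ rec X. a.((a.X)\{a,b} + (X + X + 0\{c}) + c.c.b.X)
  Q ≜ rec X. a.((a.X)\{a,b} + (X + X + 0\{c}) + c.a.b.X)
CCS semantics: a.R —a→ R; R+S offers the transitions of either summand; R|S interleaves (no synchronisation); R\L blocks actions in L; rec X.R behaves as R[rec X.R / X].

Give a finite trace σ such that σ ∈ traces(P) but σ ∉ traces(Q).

Reachable graph of P (4 states):
  m0 = rec X. a.((a.X)\{a,b} + (X + X + 0\{c}) + c.c.b.X) → —a→ m1
  m1 = (a.(rec X. a.((a.X)\{a,b} + (X + X + 0\{c}) + c.c.b.X)))\{a,b} + ((rec X. a.((a.X)\{a,b} + (X + X + 0\{c}) + c.c.b.X)) + (rec X. a.((a.X)\{a,b} + (X + X + 0\{c}) + c.c.b.X)) + 0\{c}) + c.c.b.(rec X. a.((a.X)\{a,b} + (X + X + 0\{c}) + c.c.b.X)) → —a→ m1, —c→ m2
  m2 = c.b.(rec X. a.((a.X)\{a,b} + (X + X + 0\{c}) + c.c.b.X)) → —c→ m3
  m3 = b.(rec X. a.((a.X)\{a,b} + (X + X + 0\{c}) + c.c.b.X)) → —b→ m0
Reachable graph of Q (4 states):
  n0 = rec X. a.((a.X)\{a,b} + (X + X + 0\{c}) + c.a.b.X) → —a→ n1
  n1 = (a.(rec X. a.((a.X)\{a,b} + (X + X + 0\{c}) + c.a.b.X)))\{a,b} + ((rec X. a.((a.X)\{a,b} + (X + X + 0\{c}) + c.a.b.X)) + (rec X. a.((a.X)\{a,b} + (X + X + 0\{c}) + c.a.b.X)) + 0\{c}) + c.a.b.(rec X. a.((a.X)\{a,b} + (X + X + 0\{c}) + c.a.b.X)) → —a→ n1, —c→ n2
  n2 = a.b.(rec X. a.((a.X)\{a,b} + (X + X + 0\{c}) + c.a.b.X)) → —a→ n3
  n3 = b.(rec X. a.((a.X)\{a,b} + (X + X + 0\{c}) + c.a.b.X)) → —b→ n0
Executing acc from P (initial set {m0}):
  [1] a ⇒ {m1}
  [2] c ⇒ {m2}
  [3] c ⇒ {m3}
  P completes σ.
Executing acc from Q (initial set {n0}):
  [1] a ⇒ {n1}
  [2] c ⇒ {n2}
  [3] c ⇒ ∅ (Q stuck)

acc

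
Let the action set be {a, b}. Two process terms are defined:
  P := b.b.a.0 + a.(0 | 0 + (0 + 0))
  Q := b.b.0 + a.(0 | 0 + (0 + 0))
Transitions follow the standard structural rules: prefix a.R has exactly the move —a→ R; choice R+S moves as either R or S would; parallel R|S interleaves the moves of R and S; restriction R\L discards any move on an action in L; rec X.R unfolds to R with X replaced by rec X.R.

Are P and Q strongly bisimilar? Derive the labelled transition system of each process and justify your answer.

NO

LTS(P): 5 reachable states
  s0 = b.b.a.0 + a.(0 | 0 + (0 + 0)) | ··a··> s1, ··b··> s2
  s1 = 0 | 0 + (0 + 0) | (no moves)
  s2 = b.a.0 | ··b··> s3
  s3 = a.0 | ··a··> s4
  s4 = 0 | (no moves)
LTS(Q): 4 reachable states
  t0 = b.b.0 + a.(0 | 0 + (0 + 0)) | ··a··> t1, ··b··> t2
  t1 = 0 | 0 + (0 + 0) | (no moves)
  t2 = b.0 | ··b··> t3
  t3 = 0 | (no moves)
Partition-refinement fixed point:
  B0 = {s0}
  B1 = {s1, s4, t1, t3}
  B2 = {s2}
  B3 = {s3}
  B4 = {t0}
  B5 = {t2}
s0 ∈ B0, t0 ∈ B4 → different blocks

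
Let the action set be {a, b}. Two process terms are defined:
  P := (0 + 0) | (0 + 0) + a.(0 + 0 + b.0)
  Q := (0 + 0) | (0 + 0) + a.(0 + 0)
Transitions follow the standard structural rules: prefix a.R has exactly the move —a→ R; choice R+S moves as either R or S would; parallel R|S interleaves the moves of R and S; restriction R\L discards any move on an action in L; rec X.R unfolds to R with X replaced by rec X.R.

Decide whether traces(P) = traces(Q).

NO — witness ⟨ab⟩

LTS(P): 3 reachable states
  s0 = (0 + 0) | (0 + 0) + a.(0 + 0 + b.0) → --a--▸ s1
  s1 = 0 + 0 + b.0 → --b--▸ s2
  s2 = 0 → (no moves)
LTS(Q): 2 reachable states
  t0 = (0 + 0) | (0 + 0) + a.(0 + 0) → --a--▸ t1
  t1 = 0 + 0 → (no moves)
Run σ = ⟨ab⟩ on P: start {s0}
  after a @ step 1: {s1}
  after b @ step 2: {s2}
  — P admits the full trace.
Run σ = ⟨ab⟩ on Q: start {t0}
  after a @ step 1: {t1}
  after b @ step 2: ∅ (Q stuck)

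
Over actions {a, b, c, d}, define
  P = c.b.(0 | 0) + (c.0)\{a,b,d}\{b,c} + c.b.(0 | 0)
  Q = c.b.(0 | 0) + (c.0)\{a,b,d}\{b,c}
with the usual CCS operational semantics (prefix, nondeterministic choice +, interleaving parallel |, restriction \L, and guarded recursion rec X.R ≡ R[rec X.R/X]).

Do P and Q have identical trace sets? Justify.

LTS(P): 3 reachable states
  u0 = c.b.(0 | 0) + (c.0)\{a,b,d}\{b,c} + c.b.(0 | 0) ⊢ --c--▸ u1
  u1 = b.(0 | 0) ⊢ --b--▸ u2
  u2 = 0 | 0 ⊢ ∅
LTS(Q): 3 reachable states
  v0 = c.b.(0 | 0) + (c.0)\{a,b,d}\{b,c} ⊢ --c--▸ v1
  v1 = b.(0 | 0) ⊢ --b--▸ v2
  v2 = 0 | 0 ⊢ ∅
Bisimilarity quotient blocks:
  B0 = {u0, v0}
  B1 = {u1, v1}
  B2 = {u2, v2}
u0 ∈ B0, v0 ∈ B0 → same block
Bisimilar ⇒ trace-equivalent.

YES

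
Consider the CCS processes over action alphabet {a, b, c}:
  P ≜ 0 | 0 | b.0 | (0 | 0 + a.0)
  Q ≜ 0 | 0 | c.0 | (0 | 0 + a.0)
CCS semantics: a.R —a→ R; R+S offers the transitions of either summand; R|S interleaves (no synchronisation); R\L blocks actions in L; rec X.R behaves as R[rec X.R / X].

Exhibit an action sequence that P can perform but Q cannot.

LTS(P): 4 reachable states
  u0 = 0 | 0 | b.0 | (0 | 0 + a.0) → =a=> u1, =b=> u2
  u1 = 0 | 0 | b.0 | 0 → =b=> u3
  u2 = 0 | 0 | 0 | (0 | 0 + a.0) → =a=> u3
  u3 = 0 | 0 | 0 | 0 → ∅
LTS(Q): 4 reachable states
  v0 = 0 | 0 | c.0 | (0 | 0 + a.0) → =a=> v1, =c=> v2
  v1 = 0 | 0 | c.0 | 0 → =c=> v3
  v2 = 0 | 0 | 0 | (0 | 0 + a.0) → =a=> v3
  v3 = 0 | 0 | 0 | 0 → ∅
Executing b from P (initial set {u0}):
  step 1 (b): {u2}
  P completes σ.
Executing b from Q (initial set {v0}):
  step 1 (b): ∅ (Q stuck)

b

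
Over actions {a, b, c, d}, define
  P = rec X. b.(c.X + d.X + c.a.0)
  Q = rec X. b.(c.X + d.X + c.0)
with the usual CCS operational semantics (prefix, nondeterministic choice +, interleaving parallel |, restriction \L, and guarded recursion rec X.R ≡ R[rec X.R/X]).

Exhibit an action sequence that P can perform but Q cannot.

LTS(P): 4 reachable states
  u0 = rec X. b.(c.X + d.X + c.a.0) ⊢ --b--▸ u1
  u1 = c.(rec X. b.(c.X + d.X + c.a.0)) + d.(rec X. b.(c.X + d.X + c.a.0)) + c.a.0 ⊢ --c--▸ u0, --c--▸ u2, --d--▸ u0
  u2 = a.0 ⊢ --a--▸ u3
  u3 = 0 ⊢ ∅
LTS(Q): 3 reachable states
  v0 = rec X. b.(c.X + d.X + c.0) ⊢ --b--▸ v1
  v1 = c.(rec X. b.(c.X + d.X + c.0)) + d.(rec X. b.(c.X + d.X + c.0)) + c.0 ⊢ --c--▸ v0, --c--▸ v2, --d--▸ v0
  v2 = 0 ⊢ ∅
Run σ = ⟨bca⟩ on P: start {u0}
  step 1 (b): {u1}
  step 2 (c): {u0, u2}
  step 3 (a): {u3}
  — P admits the full trace.
Run σ = ⟨bca⟩ on Q: start {v0}
  step 1 (b): {v1}
  step 2 (c): {v0, v2}
  step 3 (a): no successor for Q

bca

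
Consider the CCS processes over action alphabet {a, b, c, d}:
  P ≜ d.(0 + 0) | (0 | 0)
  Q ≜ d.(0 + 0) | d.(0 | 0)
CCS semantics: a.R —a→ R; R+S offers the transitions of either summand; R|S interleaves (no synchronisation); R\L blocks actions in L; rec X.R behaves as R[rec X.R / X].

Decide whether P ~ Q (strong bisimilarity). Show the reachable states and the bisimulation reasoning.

P's transition system — 2 states:
  u0 = d.(0 + 0) | (0 | 0) | --d--▸ u1
  u1 = (0 + 0) | (0 | 0) | deadlocked
Q's transition system — 4 states:
  v0 = d.(0 + 0) | d.(0 | 0) | --d--▸ v1, --d--▸ v2
  v1 = (0 + 0) | d.(0 | 0) | --d--▸ v3
  v2 = d.(0 + 0) | (0 | 0) | --d--▸ v3
  v3 = (0 + 0) | (0 | 0) | deadlocked
Coarsest stable partition (strong bisimilarity classes):
  B0 = {u0, v1, v2}
  B1 = {u1, v3}
  B2 = {v0}
u0 ∈ B0, v0 ∈ B2 → different blocks

P ≁ Q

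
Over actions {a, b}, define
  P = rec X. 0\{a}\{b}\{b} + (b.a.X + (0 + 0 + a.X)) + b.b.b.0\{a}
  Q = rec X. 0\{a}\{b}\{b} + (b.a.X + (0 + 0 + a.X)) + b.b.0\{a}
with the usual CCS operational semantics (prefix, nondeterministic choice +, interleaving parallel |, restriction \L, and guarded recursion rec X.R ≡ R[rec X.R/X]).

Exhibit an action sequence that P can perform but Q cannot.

Reachable graph of P (5 states):
  m0 = rec X. 0\{a}\{b}\{b} + (b.a.X + (0 + 0 + a.X)) + b.b.b.0\{a} has moves =a=> m0, =b=> m1, =b=> m2
  m1 = a.(rec X. 0\{a}\{b}\{b} + (b.a.X + (0 + 0 + a.X)) + b.b.b.0\{a}) has moves =a=> m0
  m2 = b.b.0\{a} has moves =b=> m3
  m3 = b.0\{a} has moves =b=> m4
  m4 = 0\{a} has moves stopped
Reachable graph of Q (4 states):
  n0 = rec X. 0\{a}\{b}\{b} + (b.a.X + (0 + 0 + a.X)) + b.b.0\{a} has moves =a=> n0, =b=> n1, =b=> n2
  n1 = a.(rec X. 0\{a}\{b}\{b} + (b.a.X + (0 + 0 + a.X)) + b.b.0\{a}) has moves =a=> n0
  n2 = b.0\{a} has moves =b=> n3
  n3 = 0\{a} has moves stopped
Executing bbb from P (initial set {m0}):
  [1] b ⇒ {m1, m2}
  [2] b ⇒ {m3}
  [3] b ⇒ {m4}
  ✓ P
Executing bbb from Q (initial set {n0}):
  [1] b ⇒ {n1, n2}
  [2] b ⇒ {n3}
  [3] b ⇒ no successor for Q

bbb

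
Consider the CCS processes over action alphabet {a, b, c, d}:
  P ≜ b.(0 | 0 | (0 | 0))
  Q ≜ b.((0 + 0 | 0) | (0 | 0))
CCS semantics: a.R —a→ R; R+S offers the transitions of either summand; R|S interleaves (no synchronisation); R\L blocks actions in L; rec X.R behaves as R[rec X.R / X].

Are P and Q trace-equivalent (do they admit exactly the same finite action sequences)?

P's transition system — 2 states:
  p0 = b.(0 | 0 | (0 | 0)) | —b→ p1
  p1 = 0 | 0 | (0 | 0) | stopped
Q's transition system — 2 states:
  q0 = b.((0 + 0 | 0) | (0 | 0)) | —b→ q1
  q1 = (0 + 0 | 0) | (0 | 0) | stopped
Bisimilarity quotient blocks:
  B0 = {p0, q0}
  B1 = {p1, q1}
p0 ∈ B0, q0 ∈ B0 → same block
Bisimilar ⇒ trace-equivalent.

trace-equivalent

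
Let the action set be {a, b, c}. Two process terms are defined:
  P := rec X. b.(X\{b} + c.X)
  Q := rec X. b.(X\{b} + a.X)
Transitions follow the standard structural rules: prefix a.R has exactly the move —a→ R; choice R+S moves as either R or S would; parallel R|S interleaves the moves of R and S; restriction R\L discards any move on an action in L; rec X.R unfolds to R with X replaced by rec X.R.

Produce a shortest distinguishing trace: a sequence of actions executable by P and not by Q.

bc

LTS(P): 2 reachable states
  p0 = rec X. b.(X\{b} + c.X) | --b--▸ p1
  p1 = (rec X. b.(X\{b} + c.X))\{b} + c.(rec X. b.(X\{b} + c.X)) | --c--▸ p0
LTS(Q): 2 reachable states
  q0 = rec X. b.(X\{b} + a.X) | --b--▸ q1
  q1 = (rec X. b.(X\{b} + a.X))\{b} + a.(rec X. b.(X\{b} + a.X)) | --a--▸ q0
Trace ⟨bc⟩ through P, begin at {p0}:
  after b @ step 1: {p1}
  after c @ step 2: {p0}
  ✓ P
Trace ⟨bc⟩ through Q, begin at {q0}:
  after b @ step 1: {q1}
  after c @ step 2: no successor for Q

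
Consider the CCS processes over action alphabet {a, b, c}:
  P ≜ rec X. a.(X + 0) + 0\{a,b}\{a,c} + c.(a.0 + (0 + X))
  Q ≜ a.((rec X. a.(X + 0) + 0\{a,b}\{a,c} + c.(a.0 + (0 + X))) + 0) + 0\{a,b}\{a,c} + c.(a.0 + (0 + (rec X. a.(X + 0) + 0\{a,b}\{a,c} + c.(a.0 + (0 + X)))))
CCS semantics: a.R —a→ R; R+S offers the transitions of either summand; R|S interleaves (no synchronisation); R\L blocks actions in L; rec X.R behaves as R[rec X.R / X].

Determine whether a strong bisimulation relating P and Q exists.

P ~ Q

P's transition system — 4 states:
  u0 = rec X. a.(X + 0) + 0\{a,b}\{a,c} + c.(a.0 + (0 + X)) has moves —a→ u1, —c→ u2
  u1 = (rec X. a.(X + 0) + 0\{a,b}\{a,c} + c.(a.0 + (0 + X))) + 0 has moves —a→ u1, —c→ u2
  u2 = a.0 + (0 + (rec X. a.(X + 0) + 0\{a,b}\{a,c} + c.(a.0 + (0 + X)))) has moves —a→ u1, —a→ u3, —c→ u2
  u3 = 0 has moves ·
Q's transition system — 4 states:
  v0 = a.((rec X. a.(X + 0) + 0\{a,b}\{a,c} + c.(a.0 + (0 + X))) + 0) + 0\{a,b}\{a,c} + c.(a.0 + (0 + (rec X. a.(X + 0) + 0\{a,b}\{a,c} + c.(a.0 + (0 + X))))) has moves —a→ v1, —c→ v2
  v1 = (rec X. a.(X + 0) + 0\{a,b}\{a,c} + c.(a.0 + (0 + X))) + 0 has moves —a→ v1, —c→ v2
  v2 = a.0 + (0 + (rec X. a.(X + 0) + 0\{a,b}\{a,c} + c.(a.0 + (0 + X)))) has moves —a→ v1, —a→ v3, —c→ v2
  v3 = 0 has moves ·
Coarsest stable partition (strong bisimilarity classes):
  B0 = {u0, u1, v0, v1}
  B1 = {u2, v2}
  B2 = {u3, v3}
u0 ∈ B0, v0 ∈ B0 → same block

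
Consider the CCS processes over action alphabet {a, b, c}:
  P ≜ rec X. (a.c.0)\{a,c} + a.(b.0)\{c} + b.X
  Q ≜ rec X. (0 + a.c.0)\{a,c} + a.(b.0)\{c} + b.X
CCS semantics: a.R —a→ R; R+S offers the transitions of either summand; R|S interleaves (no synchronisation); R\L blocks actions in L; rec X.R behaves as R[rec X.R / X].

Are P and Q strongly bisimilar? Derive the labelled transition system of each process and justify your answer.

bisimilar

LTS(P): 3 reachable states
  m0 = rec X. (a.c.0)\{a,c} + a.(b.0)\{c} + b.X → =a=> m1, =b=> m0
  m1 = (b.0)\{c} → =b=> m2
  m2 = 0\{c} → stopped
LTS(Q): 3 reachable states
  n0 = rec X. (0 + a.c.0)\{a,c} + a.(b.0)\{c} + b.X → =a=> n1, =b=> n0
  n1 = (b.0)\{c} → =b=> n2
  n2 = 0\{c} → stopped
Bisimilarity quotient blocks:
  B0 = {m0, n0}
  B1 = {m1, n1}
  B2 = {m2, n2}
m0 ∈ B0, n0 ∈ B0 → same block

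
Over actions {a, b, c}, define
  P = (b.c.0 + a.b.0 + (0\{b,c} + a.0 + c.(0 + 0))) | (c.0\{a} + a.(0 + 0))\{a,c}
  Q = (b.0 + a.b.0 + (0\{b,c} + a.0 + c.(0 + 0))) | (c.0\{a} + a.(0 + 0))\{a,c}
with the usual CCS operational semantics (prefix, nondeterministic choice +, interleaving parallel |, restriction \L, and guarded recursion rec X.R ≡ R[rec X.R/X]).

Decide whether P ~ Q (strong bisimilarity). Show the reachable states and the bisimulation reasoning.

not bisimilar

Reachable graph of P (5 states):
  s0 = (b.c.0 + a.b.0 + (0\{b,c} + a.0 + c.(0 + 0))) | (c.0\{a} + a.(0 + 0))\{a,c} | ··a··> s1, ··a··> s2, ··b··> s3, ··c··> s4
  s1 = 0 | (c.0\{a} + a.(0 + 0))\{a,c} | ∅
  s2 = b.0 | (c.0\{a} + a.(0 + 0))\{a,c} | ··b··> s1
  s3 = c.0 | (c.0\{a} + a.(0 + 0))\{a,c} | ··c··> s1
  s4 = (0 + 0) | (c.0\{a} + a.(0 + 0))\{a,c} | ∅
Reachable graph of Q (4 states):
  t0 = (b.0 + a.b.0 + (0\{b,c} + a.0 + c.(0 + 0))) | (c.0\{a} + a.(0 + 0))\{a,c} | ··a··> t1, ··a··> t2, ··b··> t1, ··c··> t3
  t1 = 0 | (c.0\{a} + a.(0 + 0))\{a,c} | ∅
  t2 = b.0 | (c.0\{a} + a.(0 + 0))\{a,c} | ··b··> t1
  t3 = (0 + 0) | (c.0\{a} + a.(0 + 0))\{a,c} | ∅
Coarsest stable partition (strong bisimilarity classes):
  B0 = {s0}
  B1 = {s1, s4, t1, t3}
  B2 = {s3}
  B3 = {s2, t2}
  B4 = {t0}
s0 ∈ B0, t0 ∈ B4 → different blocks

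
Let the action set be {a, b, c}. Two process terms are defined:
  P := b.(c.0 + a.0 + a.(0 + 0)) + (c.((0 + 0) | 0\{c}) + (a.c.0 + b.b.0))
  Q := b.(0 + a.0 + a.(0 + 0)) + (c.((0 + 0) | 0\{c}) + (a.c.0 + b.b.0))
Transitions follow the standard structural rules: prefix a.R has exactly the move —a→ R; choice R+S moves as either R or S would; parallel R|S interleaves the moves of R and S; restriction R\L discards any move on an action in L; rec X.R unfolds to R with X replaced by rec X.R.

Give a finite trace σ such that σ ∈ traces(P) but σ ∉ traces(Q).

bc

P's transition system — 7 states:
  m0 = b.(c.0 + a.0 + a.(0 + 0)) + (c.((0 + 0) | 0\{c}) + (a.c.0 + b.b.0)) :: --a--▸ m1, --b--▸ m2, --b--▸ m3, --c--▸ m4
  m1 = c.0 :: --c--▸ m5
  m2 = b.0 :: --b--▸ m5
  m3 = c.0 + a.0 + a.(0 + 0) :: --a--▸ m5, --a--▸ m6, --c--▸ m5
  m4 = (0 + 0) | 0\{c} :: stopped
  m5 = 0 :: stopped
  m6 = 0 + 0 :: stopped
Q's transition system — 7 states:
  n0 = b.(0 + a.0 + a.(0 + 0)) + (c.((0 + 0) | 0\{c}) + (a.c.0 + b.b.0)) :: --a--▸ n1, --b--▸ n2, --b--▸ n3, --c--▸ n4
  n1 = c.0 :: --c--▸ n5
  n2 = 0 + a.0 + a.(0 + 0) :: --a--▸ n5, --a--▸ n6
  n3 = b.0 :: --b--▸ n5
  n4 = (0 + 0) | 0\{c} :: stopped
  n5 = 0 :: stopped
  n6 = 0 + 0 :: stopped
Executing bc from P (initial set {m0}):
  after b @ step 1: {m2, m3}
  after c @ step 2: {m5}
  P completes σ.
Executing bc from Q (initial set {n0}):
  after b @ step 1: {n2, n3}
  after c @ step 2: no successor for Q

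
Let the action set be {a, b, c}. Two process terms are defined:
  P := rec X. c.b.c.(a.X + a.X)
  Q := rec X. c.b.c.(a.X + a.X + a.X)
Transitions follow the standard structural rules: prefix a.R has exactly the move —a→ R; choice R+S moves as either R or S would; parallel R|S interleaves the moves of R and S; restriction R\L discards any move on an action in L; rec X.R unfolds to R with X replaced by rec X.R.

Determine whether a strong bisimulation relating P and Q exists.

P's transition system — 4 states:
  m0 = rec X. c.b.c.(a.X + a.X) :: =c=> m1
  m1 = b.c.(a.(rec X. c.b.c.(a.X + a.X)) + a.(rec X. c.b.c.(a.X + a.X))) :: =b=> m2
  m2 = c.(a.(rec X. c.b.c.(a.X + a.X)) + a.(rec X. c.b.c.(a.X + a.X))) :: =c=> m3
  m3 = a.(rec X. c.b.c.(a.X + a.X)) + a.(rec X. c.b.c.(a.X + a.X)) :: =a=> m0
Q's transition system — 4 states:
  n0 = rec X. c.b.c.(a.X + a.X + a.X) :: =c=> n1
  n1 = b.c.(a.(rec X. c.b.c.(a.X + a.X + a.X)) + a.(rec X. c.b.c.(a.X + a.X + a.X)) + a.(rec X. c.b.c.(a.X + a.X + a.X))) :: =b=> n2
  n2 = c.(a.(rec X. c.b.c.(a.X + a.X + a.X)) + a.(rec X. c.b.c.(a.X + a.X + a.X)) + a.(rec X. c.b.c.(a.X + a.X + a.X))) :: =c=> n3
  n3 = a.(rec X. c.b.c.(a.X + a.X + a.X)) + a.(rec X. c.b.c.(a.X + a.X + a.X)) + a.(rec X. c.b.c.(a.X + a.X + a.X)) :: =a=> n0
Bisimilarity quotient blocks:
  B0 = {m0, n0}
  B1 = {m1, n1}
  B2 = {m2, n2}
  B3 = {m3, n3}
m0 ∈ B0, n0 ∈ B0 → same block

YES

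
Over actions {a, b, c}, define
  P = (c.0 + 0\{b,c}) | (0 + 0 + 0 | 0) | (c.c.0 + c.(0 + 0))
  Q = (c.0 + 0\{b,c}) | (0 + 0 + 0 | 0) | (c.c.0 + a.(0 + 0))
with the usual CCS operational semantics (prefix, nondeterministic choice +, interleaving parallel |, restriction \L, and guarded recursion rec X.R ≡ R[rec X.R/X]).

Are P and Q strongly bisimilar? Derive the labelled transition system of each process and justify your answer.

P ≁ Q

Reachable graph of P (8 states):
  u0 = (c.0 + 0\{b,c}) | (0 + 0 + 0 | 0) | (c.c.0 + c.(0 + 0)) → -c-> u1, -c-> u2, -c-> u3
  u1 = (c.0 + 0\{b,c}) | (0 + 0 + 0 | 0) | (0 + 0) → -c-> u4
  u2 = (c.0 + 0\{b,c}) | (0 + 0 + 0 | 0) | c.0 → -c-> u5, -c-> u6
  u3 = 0 | (0 + 0 + 0 | 0) | (c.c.0 + c.(0 + 0)) → -c-> u4, -c-> u6
  u4 = 0 | (0 + 0 + 0 | 0) | (0 + 0) → ·
  u5 = (c.0 + 0\{b,c}) | (0 + 0 + 0 | 0) | 0 → -c-> u7
  u6 = 0 | (0 + 0 + 0 | 0) | c.0 → -c-> u7
  u7 = 0 | (0 + 0 + 0 | 0) | 0 → ·
Reachable graph of Q (8 states):
  v0 = (c.0 + 0\{b,c}) | (0 + 0 + 0 | 0) | (c.c.0 + a.(0 + 0)) → -a-> v1, -c-> v2, -c-> v3
  v1 = (c.0 + 0\{b,c}) | (0 + 0 + 0 | 0) | (0 + 0) → -c-> v4
  v2 = (c.0 + 0\{b,c}) | (0 + 0 + 0 | 0) | c.0 → -c-> v5, -c-> v6
  v3 = 0 | (0 + 0 + 0 | 0) | (c.c.0 + a.(0 + 0)) → -a-> v4, -c-> v6
  v4 = 0 | (0 + 0 + 0 | 0) | (0 + 0) → ·
  v5 = (c.0 + 0\{b,c}) | (0 + 0 + 0 | 0) | 0 → -c-> v7
  v6 = 0 | (0 + 0 + 0 | 0) | c.0 → -c-> v7
  v7 = 0 | (0 + 0 + 0 | 0) | 0 → ·
Partition-refinement fixed point:
  B0 = {u0}
  B1 = {u2, v2}
  B2 = {u1, u5, u6, v1, v5, v6}
  B3 = {u4, u7, v4, v7}
  B4 = {u3}
  B5 = {v0}
  B6 = {v3}
u0 ∈ B0, v0 ∈ B5 → different blocks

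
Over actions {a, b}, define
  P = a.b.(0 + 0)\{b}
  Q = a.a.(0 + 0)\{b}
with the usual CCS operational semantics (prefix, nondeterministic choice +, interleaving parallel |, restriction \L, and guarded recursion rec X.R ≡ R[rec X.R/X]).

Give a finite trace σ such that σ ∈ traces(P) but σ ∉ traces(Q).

ab

LTS(P): 3 reachable states
  m0 = a.b.(0 + 0)\{b} has moves -a-> m1
  m1 = b.(0 + 0)\{b} has moves -b-> m2
  m2 = (0 + 0)\{b} has moves stopped
LTS(Q): 3 reachable states
  n0 = a.a.(0 + 0)\{b} has moves -a-> n1
  n1 = a.(0 + 0)\{b} has moves -a-> n2
  n2 = (0 + 0)\{b} has moves stopped
Executing ab from P (initial set {m0}):
  [1] a ⇒ {m1}
  [2] b ⇒ {m2}
  — P admits the full trace.
Executing ab from Q (initial set {n0}):
  [1] a ⇒ {n1}
  [2] b ⇒ no successor for Q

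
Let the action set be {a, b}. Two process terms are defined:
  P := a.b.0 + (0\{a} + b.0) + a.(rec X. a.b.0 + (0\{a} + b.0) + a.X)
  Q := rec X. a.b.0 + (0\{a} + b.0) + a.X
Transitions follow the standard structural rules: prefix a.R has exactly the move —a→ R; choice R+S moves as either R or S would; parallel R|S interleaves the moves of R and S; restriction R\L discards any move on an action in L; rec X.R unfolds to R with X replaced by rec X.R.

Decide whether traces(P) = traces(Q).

YES

P's transition system — 4 states:
  u0 = a.b.0 + (0\{a} + b.0) + a.(rec X. a.b.0 + (0\{a} + b.0) + a.X) has moves -a-> u1, -a-> u2, -b-> u3
  u1 = b.0 has moves -b-> u3
  u2 = rec X. a.b.0 + (0\{a} + b.0) + a.X has moves -a-> u1, -a-> u2, -b-> u3
  u3 = 0 has moves stopped
Q's transition system — 3 states:
  v0 = rec X. a.b.0 + (0\{a} + b.0) + a.X has moves -a-> v0, -a-> v1, -b-> v2
  v1 = b.0 has moves -b-> v2
  v2 = 0 has moves stopped
Partition-refinement fixed point:
  B0 = {u0, u2, v0}
  B1 = {u1, v1}
  B2 = {u3, v2}
u0 ∈ B0, v0 ∈ B0 → same block
Bisimilar ⇒ trace-equivalent.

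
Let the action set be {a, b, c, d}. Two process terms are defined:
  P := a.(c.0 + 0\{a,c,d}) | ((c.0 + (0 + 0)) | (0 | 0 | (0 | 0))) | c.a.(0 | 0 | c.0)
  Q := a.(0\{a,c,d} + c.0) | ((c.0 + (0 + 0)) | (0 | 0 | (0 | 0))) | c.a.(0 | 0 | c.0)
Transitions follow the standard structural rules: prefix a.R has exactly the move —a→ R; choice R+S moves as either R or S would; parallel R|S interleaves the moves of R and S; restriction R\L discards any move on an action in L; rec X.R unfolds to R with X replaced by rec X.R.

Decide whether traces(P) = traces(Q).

traces(P) = traces(Q)

Reachable graph of P (24 states):
  p0 = a.(c.0 + 0\{a,c,d}) | ((c.0 + (0 + 0)) | (0 | 0 | (0 | 0))) | c.a.(0 | 0 | c.0) → —a→ p1, —c→ p2, —c→ p3
  p1 = (c.0 + 0\{a,c,d}) | ((c.0 + (0 + 0)) | (0 | 0 | (0 | 0))) | c.a.(0 | 0 | c.0) → —c→ p4, —c→ p5, —c→ p6
  p2 = a.(c.0 + 0\{a,c,d}) | ((c.0 + (0 + 0)) | (0 | 0 | (0 | 0))) | a.(0 | 0 | c.0) → —a→ p4, —a→ p7, —c→ p8
  p3 = a.(c.0 + 0\{a,c,d}) | (0 | (0 | 0 | (0 | 0))) | c.a.(0 | 0 | c.0) → —a→ p5, —c→ p8
  p4 = (c.0 + 0\{a,c,d}) | ((c.0 + (0 + 0)) | (0 | 0 | (0 | 0))) | a.(0 | 0 | c.0) → —a→ p9, —c→ p10, —c→ p11
  p5 = (c.0 + 0\{a,c,d}) | (0 | (0 | 0 | (0 | 0))) | c.a.(0 | 0 | c.0) → —c→ p10, —c→ p12
  p6 = 0 | ((c.0 + (0 + 0)) | (0 | 0 | (0 | 0))) | c.a.(0 | 0 | c.0) → —c→ p11, —c→ p12
  p7 = a.(c.0 + 0\{a,c,d}) | ((c.0 + (0 + 0)) | (0 | 0 | (0 | 0))) | (0 | 0 | c.0) → —a→ p9, —c→ p13, —c→ p14
  p8 = a.(c.0 + 0\{a,c,d}) | (0 | (0 | 0 | (0 | 0))) | a.(0 | 0 | c.0) → —a→ p10, —a→ p14
  p9 = (c.0 + 0\{a,c,d}) | ((c.0 + (0 + 0)) | (0 | 0 | (0 | 0))) | (0 | 0 | c.0) → —c→ p15, —c→ p16, —c→ p17
  p10 = (c.0 + 0\{a,c,d}) | (0 | (0 | 0 | (0 | 0))) | a.(0 | 0 | c.0) → —a→ p16, —c→ p18
  p11 = 0 | ((c.0 + (0 + 0)) | (0 | 0 | (0 | 0))) | a.(0 | 0 | c.0) → —a→ p17, —c→ p18
  p12 = 0 | (0 | (0 | 0 | (0 | 0))) | c.a.(0 | 0 | c.0) → —c→ p18
  p13 = a.(c.0 + 0\{a,c,d}) | ((c.0 + (0 + 0)) | (0 | 0 | (0 | 0))) | (0 | 0 | 0) → —a→ p15, —c→ p19
  p14 = a.(c.0 + 0\{a,c,d}) | (0 | (0 | 0 | (0 | 0))) | (0 | 0 | c.0) → —a→ p16, —c→ p19
  p15 = (c.0 + 0\{a,c,d}) | ((c.0 + (0 + 0)) | (0 | 0 | (0 | 0))) | (0 | 0 | 0) → —c→ p20, —c→ p21
  p16 = (c.0 + 0\{a,c,d}) | (0 | (0 | 0 | (0 | 0))) | (0 | 0 | c.0) → —c→ p20, —c→ p22
  p17 = 0 | ((c.0 + (0 + 0)) | (0 | 0 | (0 | 0))) | (0 | 0 | c.0) → —c→ p21, —c→ p22
  p18 = 0 | (0 | (0 | 0 | (0 | 0))) | a.(0 | 0 | c.0) → —a→ p22
  p19 = a.(c.0 + 0\{a,c,d}) | (0 | (0 | 0 | (0 | 0))) | (0 | 0 | 0) → —a→ p20
  p20 = (c.0 + 0\{a,c,d}) | (0 | (0 | 0 | (0 | 0))) | (0 | 0 | 0) → —c→ p23
  p21 = 0 | ((c.0 + (0 + 0)) | (0 | 0 | (0 | 0))) | (0 | 0 | 0) → —c→ p23
  p22 = 0 | (0 | (0 | 0 | (0 | 0))) | (0 | 0 | c.0) → —c→ p23
  p23 = 0 | (0 | (0 | 0 | (0 | 0))) | (0 | 0 | 0) → (no moves)
Reachable graph of Q (24 states):
  q0 = a.(0\{a,c,d} + c.0) | ((c.0 + (0 + 0)) | (0 | 0 | (0 | 0))) | c.a.(0 | 0 | c.0) → —a→ q1, —c→ q2, —c→ q3
  q1 = (0\{a,c,d} + c.0) | ((c.0 + (0 + 0)) | (0 | 0 | (0 | 0))) | c.a.(0 | 0 | c.0) → —c→ q4, —c→ q5, —c→ q6
  q2 = a.(0\{a,c,d} + c.0) | ((c.0 + (0 + 0)) | (0 | 0 | (0 | 0))) | a.(0 | 0 | c.0) → —a→ q4, —a→ q7, —c→ q8
  q3 = a.(0\{a,c,d} + c.0) | (0 | (0 | 0 | (0 | 0))) | c.a.(0 | 0 | c.0) → —a→ q5, —c→ q8
  q4 = (0\{a,c,d} + c.0) | ((c.0 + (0 + 0)) | (0 | 0 | (0 | 0))) | a.(0 | 0 | c.0) → —a→ q9, —c→ q10, —c→ q11
  q5 = (0\{a,c,d} + c.0) | (0 | (0 | 0 | (0 | 0))) | c.a.(0 | 0 | c.0) → —c→ q10, —c→ q12
  q6 = 0 | ((c.0 + (0 + 0)) | (0 | 0 | (0 | 0))) | c.a.(0 | 0 | c.0) → —c→ q11, —c→ q12
  q7 = a.(0\{a,c,d} + c.0) | ((c.0 + (0 + 0)) | (0 | 0 | (0 | 0))) | (0 | 0 | c.0) → —a→ q9, —c→ q13, —c→ q14
  q8 = a.(0\{a,c,d} + c.0) | (0 | (0 | 0 | (0 | 0))) | a.(0 | 0 | c.0) → —a→ q10, —a→ q14
  q9 = (0\{a,c,d} + c.0) | ((c.0 + (0 + 0)) | (0 | 0 | (0 | 0))) | (0 | 0 | c.0) → —c→ q15, —c→ q16, —c→ q17
  q10 = (0\{a,c,d} + c.0) | (0 | (0 | 0 | (0 | 0))) | a.(0 | 0 | c.0) → —a→ q16, —c→ q18
  q11 = 0 | ((c.0 + (0 + 0)) | (0 | 0 | (0 | 0))) | a.(0 | 0 | c.0) → —a→ q17, —c→ q18
  q12 = 0 | (0 | (0 | 0 | (0 | 0))) | c.a.(0 | 0 | c.0) → —c→ q18
  q13 = a.(0\{a,c,d} + c.0) | ((c.0 + (0 + 0)) | (0 | 0 | (0 | 0))) | (0 | 0 | 0) → —a→ q15, —c→ q19
  q14 = a.(0\{a,c,d} + c.0) | (0 | (0 | 0 | (0 | 0))) | (0 | 0 | c.0) → —a→ q16, —c→ q19
  q15 = (0\{a,c,d} + c.0) | ((c.0 + (0 + 0)) | (0 | 0 | (0 | 0))) | (0 | 0 | 0) → —c→ q20, —c→ q21
  q16 = (0\{a,c,d} + c.0) | (0 | (0 | 0 | (0 | 0))) | (0 | 0 | c.0) → —c→ q20, —c→ q22
  q17 = 0 | ((c.0 + (0 + 0)) | (0 | 0 | (0 | 0))) | (0 | 0 | c.0) → —c→ q21, —c→ q22
  q18 = 0 | (0 | (0 | 0 | (0 | 0))) | a.(0 | 0 | c.0) → —a→ q22
  q19 = a.(0\{a,c,d} + c.0) | (0 | (0 | 0 | (0 | 0))) | (0 | 0 | 0) → —a→ q20
  q20 = (0\{a,c,d} + c.0) | (0 | (0 | 0 | (0 | 0))) | (0 | 0 | 0) → —c→ q23
  q21 = 0 | ((c.0 + (0 + 0)) | (0 | 0 | (0 | 0))) | (0 | 0 | 0) → —c→ q23
  q22 = 0 | (0 | (0 | 0 | (0 | 0))) | (0 | 0 | c.0) → —c→ q23
  q23 = 0 | (0 | (0 | 0 | (0 | 0))) | (0 | 0 | 0) → (no moves)
Bisimilarity quotient blocks:
  B0 = {p0, q0}
  B1 = {p3, q3}
  B2 = {p5, p6, q5, q6}
  B3 = {p10, p11, p13, p14, q10, q11, q13, q14}
  B4 = {p15, p16, p17, q15, q16, q17}
  B5 = {p20, p21, p22, q20, q21, q22}
  B6 = {p23, q23}
  B7 = {p18, p19, q18, q19}
  B8 = {p12, q12}
  B9 = {p8, q8}
  B10 = {p1, q1}
  B11 = {p4, p7, q4, q7}
  B12 = {p9, q9}
  B13 = {p2, q2}
p0 ∈ B0, q0 ∈ B0 → same block
Bisimilar ⇒ trace-equivalent.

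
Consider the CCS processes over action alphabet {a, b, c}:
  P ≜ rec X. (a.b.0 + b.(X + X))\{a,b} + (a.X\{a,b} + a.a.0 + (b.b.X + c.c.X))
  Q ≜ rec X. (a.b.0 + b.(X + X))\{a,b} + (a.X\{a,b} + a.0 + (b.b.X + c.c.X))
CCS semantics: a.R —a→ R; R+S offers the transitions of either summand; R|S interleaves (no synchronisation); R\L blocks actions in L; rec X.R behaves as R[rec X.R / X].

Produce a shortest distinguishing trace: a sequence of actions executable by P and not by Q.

aa

LTS(P): 7 reachable states
  s0 = rec X. (a.b.0 + b.(X + X))\{a,b} + (a.X\{a,b} + a.a.0 + (b.b.X + c.c.X)) | =a=> s1, =a=> s2, =b=> s3, =c=> s4
  s1 = (rec X. (a.b.0 + b.(X + X))\{a,b} + (a.X\{a,b} + a.a.0 + (b.b.X + c.c.X)))\{a,b} | =c=> s5
  s2 = a.0 | =a=> s6
  s3 = b.(rec X. (a.b.0 + b.(X + X))\{a,b} + (a.X\{a,b} + a.a.0 + (b.b.X + c.c.X))) | =b=> s0
  s4 = c.(rec X. (a.b.0 + b.(X + X))\{a,b} + (a.X\{a,b} + a.a.0 + (b.b.X + c.c.X))) | =c=> s0
  s5 = (c.(rec X. (a.b.0 + b.(X + X))\{a,b} + (a.X\{a,b} + a.a.0 + (b.b.X + c.c.X))))\{a,b} | =c=> s1
  s6 = 0 | deadlocked
LTS(Q): 6 reachable states
  t0 = rec X. (a.b.0 + b.(X + X))\{a,b} + (a.X\{a,b} + a.0 + (b.b.X + c.c.X)) | =a=> t1, =a=> t2, =b=> t3, =c=> t4
  t1 = (rec X. (a.b.0 + b.(X + X))\{a,b} + (a.X\{a,b} + a.0 + (b.b.X + c.c.X)))\{a,b} | =c=> t5
  t2 = 0 | deadlocked
  t3 = b.(rec X. (a.b.0 + b.(X + X))\{a,b} + (a.X\{a,b} + a.0 + (b.b.X + c.c.X))) | =b=> t0
  t4 = c.(rec X. (a.b.0 + b.(X + X))\{a,b} + (a.X\{a,b} + a.0 + (b.b.X + c.c.X))) | =c=> t0
  t5 = (c.(rec X. (a.b.0 + b.(X + X))\{a,b} + (a.X\{a,b} + a.0 + (b.b.X + c.c.X))))\{a,b} | =c=> t1
Run σ = ⟨aa⟩ on P: start {s0}
  [1] a ⇒ {s1, s2}
  [2] a ⇒ {s6}
  P completes σ.
Run σ = ⟨aa⟩ on Q: start {t0}
  [1] a ⇒ {t1, t2}
  [2] a ⇒ no successor for Q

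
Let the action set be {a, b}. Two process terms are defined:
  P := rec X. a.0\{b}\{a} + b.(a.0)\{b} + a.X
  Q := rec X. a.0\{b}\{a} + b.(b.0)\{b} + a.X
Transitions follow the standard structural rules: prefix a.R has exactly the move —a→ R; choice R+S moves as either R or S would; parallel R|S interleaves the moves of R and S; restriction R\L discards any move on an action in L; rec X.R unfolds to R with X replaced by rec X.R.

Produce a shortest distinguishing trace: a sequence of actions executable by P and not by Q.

LTS(P): 4 reachable states
  u0 = rec X. a.0\{b}\{a} + b.(a.0)\{b} + a.X :: —a→ u0, —a→ u1, —b→ u2
  u1 = 0\{b}\{a} :: ·
  u2 = (a.0)\{b} :: —a→ u3
  u3 = 0\{b} :: ·
LTS(Q): 3 reachable states
  v0 = rec X. a.0\{b}\{a} + b.(b.0)\{b} + a.X :: —a→ v0, —a→ v1, —b→ v2
  v1 = 0\{b}\{a} :: ·
  v2 = (b.0)\{b} :: ·
Executing ba from P (initial set {u0}):
  [1] b ⇒ {u2}
  [2] a ⇒ {u3}
  ✓ P
Executing ba from Q (initial set {v0}):
  [1] b ⇒ {v2}
  [2] a ⇒ no successor for Q

ba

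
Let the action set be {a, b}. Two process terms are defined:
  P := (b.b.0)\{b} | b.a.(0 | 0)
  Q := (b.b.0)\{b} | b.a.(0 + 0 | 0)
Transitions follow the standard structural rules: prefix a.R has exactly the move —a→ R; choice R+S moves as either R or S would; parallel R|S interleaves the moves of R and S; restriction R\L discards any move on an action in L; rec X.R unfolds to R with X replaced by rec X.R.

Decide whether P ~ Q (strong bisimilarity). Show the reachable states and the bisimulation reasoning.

Reachable graph of P (3 states):
  p0 = (b.b.0)\{b} | b.a.(0 | 0) | ··b··> p1
  p1 = (b.b.0)\{b} | a.(0 | 0) | ··a··> p2
  p2 = (b.b.0)\{b} | (0 | 0) | ∅
Reachable graph of Q (3 states):
  q0 = (b.b.0)\{b} | b.a.(0 + 0 | 0) | ··b··> q1
  q1 = (b.b.0)\{b} | a.(0 + 0 | 0) | ··a··> q2
  q2 = (b.b.0)\{b} | (0 + 0 | 0) | ∅
Partition-refinement fixed point:
  B0 = {p0, q0}
  B1 = {p1, q1}
  B2 = {p2, q2}
p0 ∈ B0, q0 ∈ B0 → same block

YES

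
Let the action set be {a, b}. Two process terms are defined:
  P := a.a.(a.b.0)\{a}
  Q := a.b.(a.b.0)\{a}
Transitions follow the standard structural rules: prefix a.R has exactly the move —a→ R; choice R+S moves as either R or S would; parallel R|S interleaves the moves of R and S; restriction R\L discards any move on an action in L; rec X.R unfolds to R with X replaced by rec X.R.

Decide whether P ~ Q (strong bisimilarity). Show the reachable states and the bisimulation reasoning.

not bisimilar

P's transition system — 3 states:
  m0 = a.a.(a.b.0)\{a} | -a-> m1
  m1 = a.(a.b.0)\{a} | -a-> m2
  m2 = (a.b.0)\{a} | stopped
Q's transition system — 3 states:
  n0 = a.b.(a.b.0)\{a} | -a-> n1
  n1 = b.(a.b.0)\{a} | -b-> n2
  n2 = (a.b.0)\{a} | stopped
Bisimilarity quotient blocks:
  B0 = {m0}
  B1 = {m1}
  B2 = {m2, n2}
  B3 = {n0}
  B4 = {n1}
m0 ∈ B0, n0 ∈ B3 → different blocks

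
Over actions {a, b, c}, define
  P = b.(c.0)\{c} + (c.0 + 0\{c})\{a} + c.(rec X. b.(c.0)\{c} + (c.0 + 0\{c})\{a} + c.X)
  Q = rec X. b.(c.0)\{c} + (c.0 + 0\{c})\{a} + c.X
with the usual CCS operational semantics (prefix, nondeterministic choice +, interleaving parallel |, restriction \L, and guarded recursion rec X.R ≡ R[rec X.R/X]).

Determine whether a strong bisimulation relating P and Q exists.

Reachable graph of P (4 states):
  m0 = b.(c.0)\{c} + (c.0 + 0\{c})\{a} + c.(rec X. b.(c.0)\{c} + (c.0 + 0\{c})\{a} + c.X) :: --b--▸ m1, --c--▸ m2, --c--▸ m3
  m1 = (c.0)\{c} :: deadlocked
  m2 = 0\{a} :: deadlocked
  m3 = rec X. b.(c.0)\{c} + (c.0 + 0\{c})\{a} + c.X :: --b--▸ m1, --c--▸ m2, --c--▸ m3
Reachable graph of Q (3 states):
  n0 = rec X. b.(c.0)\{c} + (c.0 + 0\{c})\{a} + c.X :: --b--▸ n1, --c--▸ n0, --c--▸ n2
  n1 = (c.0)\{c} :: deadlocked
  n2 = 0\{a} :: deadlocked
Partition-refinement fixed point:
  B0 = {m0, m3, n0}
  B1 = {m1, m2, n1, n2}
m0 ∈ B0, n0 ∈ B0 → same block

YES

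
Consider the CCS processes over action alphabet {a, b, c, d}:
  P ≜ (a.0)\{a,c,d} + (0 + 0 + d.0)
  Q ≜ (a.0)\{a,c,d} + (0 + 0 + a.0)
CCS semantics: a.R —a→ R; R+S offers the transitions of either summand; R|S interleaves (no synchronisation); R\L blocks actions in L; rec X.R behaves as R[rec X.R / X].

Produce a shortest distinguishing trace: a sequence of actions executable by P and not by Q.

Reachable graph of P (2 states):
  s0 = (a.0)\{a,c,d} + (0 + 0 + d.0) :: ··d··> s1
  s1 = 0 :: deadlocked
Reachable graph of Q (2 states):
  t0 = (a.0)\{a,c,d} + (0 + 0 + a.0) :: ··a··> t1
  t1 = 0 :: deadlocked
Executing d from P (initial set {s0}):
  after d @ step 1: {s1}
  — P admits the full trace.
Executing d from Q (initial set {t0}):
  after d @ step 1: ∅ (Q stuck)

d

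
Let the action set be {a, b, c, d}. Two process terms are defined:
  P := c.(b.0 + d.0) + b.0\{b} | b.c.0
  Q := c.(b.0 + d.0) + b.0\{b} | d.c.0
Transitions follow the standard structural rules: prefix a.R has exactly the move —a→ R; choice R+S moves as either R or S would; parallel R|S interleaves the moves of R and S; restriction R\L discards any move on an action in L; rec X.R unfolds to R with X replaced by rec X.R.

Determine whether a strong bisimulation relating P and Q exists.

not bisimilar

P's transition system — 8 states:
  u0 = c.(b.0 + d.0) + b.0\{b} | b.c.0 | —b→ u1, —b→ u2, —c→ u3
  u1 = 0\{b} | b.c.0 | —b→ u4
  u2 = b.0\{b} | c.0 | —b→ u4, —c→ u5
  u3 = b.0 + d.0 | —b→ u6, —d→ u6
  u4 = 0\{b} | c.0 | —c→ u7
  u5 = b.0\{b} | 0 | —b→ u7
  u6 = 0 | (no moves)
  u7 = 0\{b} | 0 | (no moves)
Q's transition system — 8 states:
  v0 = c.(b.0 + d.0) + b.0\{b} | d.c.0 | —b→ v1, —c→ v2, —d→ v3
  v1 = 0\{b} | d.c.0 | —d→ v4
  v2 = b.0 + d.0 | —b→ v5, —d→ v5
  v3 = b.0\{b} | c.0 | —b→ v4, —c→ v6
  v4 = 0\{b} | c.0 | —c→ v7
  v5 = 0 | (no moves)
  v6 = b.0\{b} | 0 | —b→ v7
  v7 = 0\{b} | 0 | (no moves)
Coarsest stable partition (strong bisimilarity classes):
  B0 = {u0}
  B1 = {u3, v2}
  B2 = {u6, u7, v5, v7}
  B3 = {u1}
  B4 = {u4, v4}
  B5 = {u2, v3}
  B6 = {u5, v6}
  B7 = {v0}
  B8 = {v1}
u0 ∈ B0, v0 ∈ B7 → different blocks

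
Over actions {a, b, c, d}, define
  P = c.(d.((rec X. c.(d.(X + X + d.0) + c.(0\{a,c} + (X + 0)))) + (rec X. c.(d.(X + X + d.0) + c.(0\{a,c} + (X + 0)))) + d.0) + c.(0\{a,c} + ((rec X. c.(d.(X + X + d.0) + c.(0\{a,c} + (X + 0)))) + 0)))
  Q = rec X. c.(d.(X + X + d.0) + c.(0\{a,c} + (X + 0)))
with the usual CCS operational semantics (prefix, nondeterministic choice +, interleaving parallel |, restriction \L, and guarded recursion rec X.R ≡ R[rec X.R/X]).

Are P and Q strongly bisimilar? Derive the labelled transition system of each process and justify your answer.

YES

P's transition system — 5 states:
  p0 = c.(d.((rec X. c.(d.(X + X + d.0) + c.(0\{a,c} + (X + 0)))) + (rec X. c.(d.(X + X + d.0) + c.(0\{a,c} + (X + 0)))) + d.0) + c.(0\{a,c} + ((rec X. c.(d.(X + X + d.0) + c.(0\{a,c} + (X + 0)))) + 0))) has moves —c→ p1
  p1 = d.((rec X. c.(d.(X + X + d.0) + c.(0\{a,c} + (X + 0)))) + (rec X. c.(d.(X + X + d.0) + c.(0\{a,c} + (X + 0)))) + d.0) + c.(0\{a,c} + ((rec X. c.(d.(X + X + d.0) + c.(0\{a,c} + (X + 0)))) + 0)) has moves —c→ p2, —d→ p3
  p2 = 0\{a,c} + ((rec X. c.(d.(X + X + d.0) + c.(0\{a,c} + (X + 0)))) + 0) has moves —c→ p1
  p3 = (rec X. c.(d.(X + X + d.0) + c.(0\{a,c} + (X + 0)))) + (rec X. c.(d.(X + X + d.0) + c.(0\{a,c} + (X + 0)))) + d.0 has moves —c→ p1, —d→ p4
  p4 = 0 has moves stopped
Q's transition system — 5 states:
  q0 = rec X. c.(d.(X + X + d.0) + c.(0\{a,c} + (X + 0))) has moves —c→ q1
  q1 = d.((rec X. c.(d.(X + X + d.0) + c.(0\{a,c} + (X + 0)))) + (rec X. c.(d.(X + X + d.0) + c.(0\{a,c} + (X + 0)))) + d.0) + c.(0\{a,c} + ((rec X. c.(d.(X + X + d.0) + c.(0\{a,c} + (X + 0)))) + 0)) has moves —c→ q2, —d→ q3
  q2 = 0\{a,c} + ((rec X. c.(d.(X + X + d.0) + c.(0\{a,c} + (X + 0)))) + 0) has moves —c→ q1
  q3 = (rec X. c.(d.(X + X + d.0) + c.(0\{a,c} + (X + 0)))) + (rec X. c.(d.(X + X + d.0) + c.(0\{a,c} + (X + 0)))) + d.0 has moves —c→ q1, —d→ q4
  q4 = 0 has moves stopped
Partition-refinement fixed point:
  B0 = {p0, p2, q0, q2}
  B1 = {p1, q1}
  B2 = {p3, q3}
  B3 = {p4, q4}
p0 ∈ B0, q0 ∈ B0 → same block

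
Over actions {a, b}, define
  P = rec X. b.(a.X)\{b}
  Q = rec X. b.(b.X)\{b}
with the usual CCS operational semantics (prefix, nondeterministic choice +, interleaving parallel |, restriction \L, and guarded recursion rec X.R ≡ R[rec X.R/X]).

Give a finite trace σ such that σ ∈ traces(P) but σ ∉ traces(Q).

LTS(P): 3 reachable states
  m0 = rec X. b.(a.X)\{b} :: —b→ m1
  m1 = (a.(rec X. b.(a.X)\{b}))\{b} :: —a→ m2
  m2 = (rec X. b.(a.X)\{b})\{b} :: deadlocked
LTS(Q): 2 reachable states
  n0 = rec X. b.(b.X)\{b} :: —b→ n1
  n1 = (b.(rec X. b.(b.X)\{b}))\{b} :: deadlocked
Trace ⟨ba⟩ through P, begin at {m0}:
  after b @ step 1: {m1}
  after a @ step 2: {m2}
  ✓ P
Trace ⟨ba⟩ through Q, begin at {n0}:
  after b @ step 1: {n1}
  after a @ step 2: no successor for Q

ba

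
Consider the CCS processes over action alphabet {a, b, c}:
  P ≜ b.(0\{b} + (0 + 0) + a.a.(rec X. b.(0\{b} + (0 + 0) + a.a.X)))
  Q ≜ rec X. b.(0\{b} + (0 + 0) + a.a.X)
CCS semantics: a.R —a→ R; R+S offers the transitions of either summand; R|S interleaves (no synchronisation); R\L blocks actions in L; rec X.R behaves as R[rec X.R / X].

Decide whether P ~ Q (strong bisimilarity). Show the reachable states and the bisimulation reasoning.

P's transition system — 4 states:
  u0 = b.(0\{b} + (0 + 0) + a.a.(rec X. b.(0\{b} + (0 + 0) + a.a.X))) ⊢ --b--▸ u1
  u1 = 0\{b} + (0 + 0) + a.a.(rec X. b.(0\{b} + (0 + 0) + a.a.X)) ⊢ --a--▸ u2
  u2 = a.(rec X. b.(0\{b} + (0 + 0) + a.a.X)) ⊢ --a--▸ u3
  u3 = rec X. b.(0\{b} + (0 + 0) + a.a.X) ⊢ --b--▸ u1
Q's transition system — 3 states:
  v0 = rec X. b.(0\{b} + (0 + 0) + a.a.X) ⊢ --b--▸ v1
  v1 = 0\{b} + (0 + 0) + a.a.(rec X. b.(0\{b} + (0 + 0) + a.a.X)) ⊢ --a--▸ v2
  v2 = a.(rec X. b.(0\{b} + (0 + 0) + a.a.X)) ⊢ --a--▸ v0
Bisimilarity quotient blocks:
  B0 = {u0, u3, v0}
  B1 = {u1, v1}
  B2 = {u2, v2}
u0 ∈ B0, v0 ∈ B0 → same block

YES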